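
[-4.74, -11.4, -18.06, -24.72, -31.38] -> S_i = -4.74 + -6.66*i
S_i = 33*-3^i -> [33, -99, 297, -891, 2673]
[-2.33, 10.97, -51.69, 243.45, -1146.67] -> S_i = -2.33*(-4.71)^i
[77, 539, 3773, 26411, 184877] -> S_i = 77*7^i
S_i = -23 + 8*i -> [-23, -15, -7, 1, 9]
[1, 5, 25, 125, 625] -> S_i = 1*5^i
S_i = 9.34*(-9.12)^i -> [9.34, -85.18, 776.85, -7084.86, 64613.94]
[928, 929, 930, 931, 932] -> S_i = 928 + 1*i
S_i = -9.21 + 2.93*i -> [-9.21, -6.28, -3.35, -0.42, 2.51]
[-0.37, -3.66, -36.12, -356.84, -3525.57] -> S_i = -0.37*9.88^i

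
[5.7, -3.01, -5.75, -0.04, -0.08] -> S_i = Random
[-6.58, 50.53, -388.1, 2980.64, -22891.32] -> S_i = -6.58*(-7.68)^i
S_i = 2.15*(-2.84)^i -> [2.15, -6.11, 17.34, -49.25, 139.87]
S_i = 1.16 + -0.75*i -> [1.16, 0.41, -0.34, -1.09, -1.84]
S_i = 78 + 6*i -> [78, 84, 90, 96, 102]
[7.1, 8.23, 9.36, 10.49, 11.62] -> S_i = 7.10 + 1.13*i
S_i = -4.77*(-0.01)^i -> [-4.77, 0.05, -0.0, 0.0, -0.0]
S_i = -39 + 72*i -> [-39, 33, 105, 177, 249]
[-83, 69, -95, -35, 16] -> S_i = Random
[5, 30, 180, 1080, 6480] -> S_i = 5*6^i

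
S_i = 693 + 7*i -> [693, 700, 707, 714, 721]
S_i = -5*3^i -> [-5, -15, -45, -135, -405]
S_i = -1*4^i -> [-1, -4, -16, -64, -256]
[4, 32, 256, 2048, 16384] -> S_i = 4*8^i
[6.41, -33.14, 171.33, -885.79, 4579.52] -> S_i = 6.41*(-5.17)^i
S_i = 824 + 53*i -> [824, 877, 930, 983, 1036]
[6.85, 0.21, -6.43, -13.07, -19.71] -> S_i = 6.85 + -6.64*i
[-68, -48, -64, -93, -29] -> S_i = Random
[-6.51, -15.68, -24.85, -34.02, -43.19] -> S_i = -6.51 + -9.17*i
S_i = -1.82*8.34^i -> [-1.82, -15.18, -126.59, -1055.77, -8805.13]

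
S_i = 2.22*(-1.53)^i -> [2.22, -3.4, 5.2, -7.95, 12.17]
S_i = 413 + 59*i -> [413, 472, 531, 590, 649]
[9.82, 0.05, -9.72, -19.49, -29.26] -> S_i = 9.82 + -9.77*i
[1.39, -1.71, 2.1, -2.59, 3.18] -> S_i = 1.39*(-1.23)^i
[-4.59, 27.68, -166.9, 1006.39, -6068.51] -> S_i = -4.59*(-6.03)^i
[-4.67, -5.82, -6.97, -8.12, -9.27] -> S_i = -4.67 + -1.15*i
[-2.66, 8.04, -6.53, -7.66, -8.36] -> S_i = Random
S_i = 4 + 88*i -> [4, 92, 180, 268, 356]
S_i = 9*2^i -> [9, 18, 36, 72, 144]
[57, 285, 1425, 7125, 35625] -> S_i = 57*5^i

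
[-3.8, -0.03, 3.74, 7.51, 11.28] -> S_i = -3.80 + 3.77*i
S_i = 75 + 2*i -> [75, 77, 79, 81, 83]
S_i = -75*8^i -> [-75, -600, -4800, -38400, -307200]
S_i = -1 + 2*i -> [-1, 1, 3, 5, 7]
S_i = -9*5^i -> [-9, -45, -225, -1125, -5625]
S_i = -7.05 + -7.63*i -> [-7.05, -14.68, -22.31, -29.94, -37.57]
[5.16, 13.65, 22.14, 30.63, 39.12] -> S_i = 5.16 + 8.49*i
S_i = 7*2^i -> [7, 14, 28, 56, 112]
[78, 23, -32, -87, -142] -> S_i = 78 + -55*i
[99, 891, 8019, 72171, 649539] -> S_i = 99*9^i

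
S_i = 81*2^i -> [81, 162, 324, 648, 1296]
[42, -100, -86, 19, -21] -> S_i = Random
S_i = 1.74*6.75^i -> [1.74, 11.74, 79.28, 535.13, 3612.14]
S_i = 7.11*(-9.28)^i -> [7.11, -65.98, 612.3, -5682.16, 52730.45]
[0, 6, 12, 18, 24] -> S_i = 0 + 6*i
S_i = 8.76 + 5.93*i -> [8.76, 14.69, 20.62, 26.55, 32.48]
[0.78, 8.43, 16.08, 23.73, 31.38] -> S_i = 0.78 + 7.65*i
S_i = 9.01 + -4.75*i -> [9.01, 4.26, -0.49, -5.24, -9.99]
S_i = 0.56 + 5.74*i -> [0.56, 6.3, 12.04, 17.78, 23.52]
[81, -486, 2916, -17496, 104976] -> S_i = 81*-6^i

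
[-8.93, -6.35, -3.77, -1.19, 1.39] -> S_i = -8.93 + 2.58*i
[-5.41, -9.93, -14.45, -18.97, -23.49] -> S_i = -5.41 + -4.52*i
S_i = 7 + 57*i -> [7, 64, 121, 178, 235]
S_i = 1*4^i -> [1, 4, 16, 64, 256]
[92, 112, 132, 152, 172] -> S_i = 92 + 20*i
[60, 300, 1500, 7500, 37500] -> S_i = 60*5^i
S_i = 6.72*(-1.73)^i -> [6.72, -11.63, 20.11, -34.79, 60.19]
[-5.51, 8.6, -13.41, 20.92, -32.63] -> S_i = -5.51*(-1.56)^i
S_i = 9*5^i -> [9, 45, 225, 1125, 5625]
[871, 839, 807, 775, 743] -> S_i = 871 + -32*i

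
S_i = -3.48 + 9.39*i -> [-3.48, 5.91, 15.3, 24.69, 34.08]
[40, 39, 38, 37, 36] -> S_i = 40 + -1*i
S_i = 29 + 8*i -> [29, 37, 45, 53, 61]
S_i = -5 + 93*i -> [-5, 88, 181, 274, 367]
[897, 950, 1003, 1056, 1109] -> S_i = 897 + 53*i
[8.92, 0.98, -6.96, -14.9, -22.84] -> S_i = 8.92 + -7.94*i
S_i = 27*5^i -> [27, 135, 675, 3375, 16875]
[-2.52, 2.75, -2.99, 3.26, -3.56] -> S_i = -2.52*(-1.09)^i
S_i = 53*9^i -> [53, 477, 4293, 38637, 347733]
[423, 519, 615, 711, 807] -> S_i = 423 + 96*i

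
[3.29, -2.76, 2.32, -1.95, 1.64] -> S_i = 3.29*(-0.84)^i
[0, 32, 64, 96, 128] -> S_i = 0 + 32*i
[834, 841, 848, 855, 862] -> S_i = 834 + 7*i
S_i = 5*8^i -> [5, 40, 320, 2560, 20480]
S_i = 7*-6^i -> [7, -42, 252, -1512, 9072]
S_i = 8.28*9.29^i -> [8.28, 76.92, 714.6, 6638.61, 61672.73]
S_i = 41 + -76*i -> [41, -35, -111, -187, -263]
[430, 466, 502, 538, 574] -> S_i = 430 + 36*i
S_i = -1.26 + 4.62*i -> [-1.26, 3.36, 7.98, 12.6, 17.22]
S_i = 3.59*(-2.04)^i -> [3.59, -7.32, 14.94, -30.48, 62.17]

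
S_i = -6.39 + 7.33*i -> [-6.39, 0.94, 8.27, 15.6, 22.93]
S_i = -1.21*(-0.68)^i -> [-1.21, 0.82, -0.56, 0.38, -0.26]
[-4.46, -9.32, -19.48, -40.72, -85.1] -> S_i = -4.46*2.09^i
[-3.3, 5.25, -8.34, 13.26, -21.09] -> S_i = -3.30*(-1.59)^i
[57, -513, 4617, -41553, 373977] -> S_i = 57*-9^i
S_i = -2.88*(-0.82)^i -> [-2.88, 2.36, -1.94, 1.59, -1.3]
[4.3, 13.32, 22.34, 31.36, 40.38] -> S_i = 4.30 + 9.02*i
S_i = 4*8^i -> [4, 32, 256, 2048, 16384]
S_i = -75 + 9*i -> [-75, -66, -57, -48, -39]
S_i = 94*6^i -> [94, 564, 3384, 20304, 121824]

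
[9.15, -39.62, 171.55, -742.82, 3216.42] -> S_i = 9.15*(-4.33)^i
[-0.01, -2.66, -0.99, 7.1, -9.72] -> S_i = Random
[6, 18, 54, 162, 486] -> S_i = 6*3^i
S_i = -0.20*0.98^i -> [-0.2, -0.2, -0.19, -0.19, -0.18]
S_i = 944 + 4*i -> [944, 948, 952, 956, 960]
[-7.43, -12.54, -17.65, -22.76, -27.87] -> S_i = -7.43 + -5.11*i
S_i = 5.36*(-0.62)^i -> [5.36, -3.32, 2.06, -1.28, 0.79]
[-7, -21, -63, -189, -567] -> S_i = -7*3^i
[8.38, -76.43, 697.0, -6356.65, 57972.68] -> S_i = 8.38*(-9.12)^i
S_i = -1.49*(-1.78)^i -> [-1.49, 2.65, -4.72, 8.4, -14.96]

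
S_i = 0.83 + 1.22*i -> [0.83, 2.05, 3.27, 4.49, 5.71]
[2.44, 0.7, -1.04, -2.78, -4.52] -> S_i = 2.44 + -1.74*i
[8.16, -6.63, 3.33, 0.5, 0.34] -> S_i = Random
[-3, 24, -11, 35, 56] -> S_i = Random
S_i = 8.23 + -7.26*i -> [8.23, 0.97, -6.29, -13.55, -20.81]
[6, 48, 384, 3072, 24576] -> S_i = 6*8^i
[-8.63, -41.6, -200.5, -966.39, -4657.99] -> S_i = -8.63*4.82^i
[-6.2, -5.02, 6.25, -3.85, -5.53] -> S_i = Random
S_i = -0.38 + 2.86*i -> [-0.38, 2.48, 5.34, 8.2, 11.06]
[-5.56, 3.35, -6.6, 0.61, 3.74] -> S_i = Random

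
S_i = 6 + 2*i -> [6, 8, 10, 12, 14]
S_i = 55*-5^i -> [55, -275, 1375, -6875, 34375]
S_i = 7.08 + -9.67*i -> [7.08, -2.59, -12.26, -21.93, -31.6]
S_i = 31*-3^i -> [31, -93, 279, -837, 2511]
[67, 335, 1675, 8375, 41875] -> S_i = 67*5^i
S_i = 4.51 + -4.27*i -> [4.51, 0.24, -4.03, -8.3, -12.57]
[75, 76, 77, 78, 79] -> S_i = 75 + 1*i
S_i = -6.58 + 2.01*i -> [-6.58, -4.57, -2.56, -0.55, 1.46]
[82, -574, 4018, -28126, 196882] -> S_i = 82*-7^i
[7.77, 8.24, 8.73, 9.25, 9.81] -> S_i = 7.77*1.06^i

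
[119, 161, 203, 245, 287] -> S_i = 119 + 42*i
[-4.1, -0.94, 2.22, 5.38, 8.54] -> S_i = -4.10 + 3.16*i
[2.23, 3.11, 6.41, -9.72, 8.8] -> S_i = Random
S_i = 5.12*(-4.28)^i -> [5.12, -21.91, 93.79, -401.42, 1718.09]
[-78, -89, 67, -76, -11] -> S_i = Random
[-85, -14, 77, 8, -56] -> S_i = Random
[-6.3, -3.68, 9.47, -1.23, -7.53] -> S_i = Random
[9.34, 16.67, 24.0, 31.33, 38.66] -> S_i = 9.34 + 7.33*i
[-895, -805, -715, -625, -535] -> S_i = -895 + 90*i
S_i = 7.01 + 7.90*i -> [7.01, 14.91, 22.81, 30.71, 38.61]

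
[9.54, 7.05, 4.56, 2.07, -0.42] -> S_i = 9.54 + -2.49*i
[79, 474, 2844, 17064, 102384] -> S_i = 79*6^i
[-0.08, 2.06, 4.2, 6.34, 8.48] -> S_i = -0.08 + 2.14*i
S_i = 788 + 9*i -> [788, 797, 806, 815, 824]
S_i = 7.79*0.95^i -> [7.79, 7.4, 7.03, 6.68, 6.35]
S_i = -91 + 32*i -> [-91, -59, -27, 5, 37]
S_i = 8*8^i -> [8, 64, 512, 4096, 32768]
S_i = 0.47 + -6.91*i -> [0.47, -6.44, -13.35, -20.26, -27.17]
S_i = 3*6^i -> [3, 18, 108, 648, 3888]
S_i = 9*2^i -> [9, 18, 36, 72, 144]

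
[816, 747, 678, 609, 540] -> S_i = 816 + -69*i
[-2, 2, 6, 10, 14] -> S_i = -2 + 4*i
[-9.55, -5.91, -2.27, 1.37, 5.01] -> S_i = -9.55 + 3.64*i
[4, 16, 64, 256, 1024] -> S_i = 4*4^i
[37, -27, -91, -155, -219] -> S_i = 37 + -64*i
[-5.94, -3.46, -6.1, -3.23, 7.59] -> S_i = Random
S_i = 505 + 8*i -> [505, 513, 521, 529, 537]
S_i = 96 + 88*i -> [96, 184, 272, 360, 448]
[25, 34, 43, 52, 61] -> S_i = 25 + 9*i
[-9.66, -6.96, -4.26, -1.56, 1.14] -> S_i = -9.66 + 2.70*i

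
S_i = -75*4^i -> [-75, -300, -1200, -4800, -19200]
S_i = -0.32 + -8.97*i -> [-0.32, -9.29, -18.26, -27.23, -36.2]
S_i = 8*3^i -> [8, 24, 72, 216, 648]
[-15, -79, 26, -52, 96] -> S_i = Random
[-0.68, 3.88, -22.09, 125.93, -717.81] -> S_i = -0.68*(-5.70)^i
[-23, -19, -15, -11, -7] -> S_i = -23 + 4*i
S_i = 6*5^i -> [6, 30, 150, 750, 3750]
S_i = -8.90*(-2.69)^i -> [-8.9, 23.94, -64.4, 173.24, -466.01]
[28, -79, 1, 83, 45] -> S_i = Random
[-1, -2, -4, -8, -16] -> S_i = -1*2^i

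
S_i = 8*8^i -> [8, 64, 512, 4096, 32768]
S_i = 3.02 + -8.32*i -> [3.02, -5.3, -13.62, -21.94, -30.26]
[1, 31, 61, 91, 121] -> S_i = 1 + 30*i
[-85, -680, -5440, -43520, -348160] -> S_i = -85*8^i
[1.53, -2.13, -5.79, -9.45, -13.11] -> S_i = 1.53 + -3.66*i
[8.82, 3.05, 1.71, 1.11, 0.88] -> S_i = Random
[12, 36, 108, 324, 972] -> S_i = 12*3^i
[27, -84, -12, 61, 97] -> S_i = Random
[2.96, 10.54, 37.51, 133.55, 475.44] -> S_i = 2.96*3.56^i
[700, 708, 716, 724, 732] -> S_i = 700 + 8*i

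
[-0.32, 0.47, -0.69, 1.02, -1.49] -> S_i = -0.32*(-1.47)^i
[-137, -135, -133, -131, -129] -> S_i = -137 + 2*i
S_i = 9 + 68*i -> [9, 77, 145, 213, 281]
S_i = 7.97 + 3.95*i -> [7.97, 11.92, 15.87, 19.82, 23.77]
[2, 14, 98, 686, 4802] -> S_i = 2*7^i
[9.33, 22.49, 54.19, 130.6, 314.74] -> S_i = 9.33*2.41^i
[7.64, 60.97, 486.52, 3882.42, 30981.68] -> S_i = 7.64*7.98^i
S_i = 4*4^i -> [4, 16, 64, 256, 1024]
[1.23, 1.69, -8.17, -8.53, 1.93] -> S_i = Random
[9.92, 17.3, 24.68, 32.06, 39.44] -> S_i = 9.92 + 7.38*i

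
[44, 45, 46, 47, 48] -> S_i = 44 + 1*i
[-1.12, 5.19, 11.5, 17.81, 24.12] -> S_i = -1.12 + 6.31*i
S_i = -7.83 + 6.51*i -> [-7.83, -1.32, 5.19, 11.7, 18.21]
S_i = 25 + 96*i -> [25, 121, 217, 313, 409]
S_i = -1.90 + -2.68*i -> [-1.9, -4.58, -7.26, -9.94, -12.62]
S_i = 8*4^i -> [8, 32, 128, 512, 2048]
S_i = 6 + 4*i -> [6, 10, 14, 18, 22]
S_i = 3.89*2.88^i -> [3.89, 11.2, 32.27, 92.92, 267.62]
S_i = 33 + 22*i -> [33, 55, 77, 99, 121]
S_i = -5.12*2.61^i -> [-5.12, -13.36, -34.88, -91.03, -237.59]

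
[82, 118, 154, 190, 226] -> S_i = 82 + 36*i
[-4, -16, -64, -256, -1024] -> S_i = -4*4^i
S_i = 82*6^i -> [82, 492, 2952, 17712, 106272]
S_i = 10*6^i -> [10, 60, 360, 2160, 12960]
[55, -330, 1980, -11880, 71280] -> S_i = 55*-6^i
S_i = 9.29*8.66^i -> [9.29, 80.45, 696.71, 6033.5, 52250.12]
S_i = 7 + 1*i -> [7, 8, 9, 10, 11]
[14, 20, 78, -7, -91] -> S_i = Random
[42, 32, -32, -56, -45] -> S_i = Random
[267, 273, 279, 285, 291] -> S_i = 267 + 6*i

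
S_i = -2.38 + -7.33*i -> [-2.38, -9.71, -17.04, -24.37, -31.7]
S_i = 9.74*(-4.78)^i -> [9.74, -46.56, 222.54, -1063.76, 5084.76]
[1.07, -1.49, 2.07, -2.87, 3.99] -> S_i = 1.07*(-1.39)^i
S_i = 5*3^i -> [5, 15, 45, 135, 405]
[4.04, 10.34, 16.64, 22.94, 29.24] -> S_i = 4.04 + 6.30*i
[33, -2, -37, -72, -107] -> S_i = 33 + -35*i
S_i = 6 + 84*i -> [6, 90, 174, 258, 342]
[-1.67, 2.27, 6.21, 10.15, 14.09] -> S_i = -1.67 + 3.94*i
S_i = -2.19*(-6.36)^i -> [-2.19, 13.93, -88.58, 563.4, -3583.21]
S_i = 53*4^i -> [53, 212, 848, 3392, 13568]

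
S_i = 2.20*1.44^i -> [2.2, 3.17, 4.56, 6.57, 9.46]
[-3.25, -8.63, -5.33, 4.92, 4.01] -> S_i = Random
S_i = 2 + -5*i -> [2, -3, -8, -13, -18]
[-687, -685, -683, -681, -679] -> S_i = -687 + 2*i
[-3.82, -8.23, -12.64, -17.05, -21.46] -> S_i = -3.82 + -4.41*i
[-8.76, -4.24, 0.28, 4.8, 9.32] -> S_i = -8.76 + 4.52*i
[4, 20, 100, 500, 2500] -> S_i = 4*5^i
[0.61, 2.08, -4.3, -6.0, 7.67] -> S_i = Random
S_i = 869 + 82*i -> [869, 951, 1033, 1115, 1197]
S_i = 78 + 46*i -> [78, 124, 170, 216, 262]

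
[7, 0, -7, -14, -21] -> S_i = 7 + -7*i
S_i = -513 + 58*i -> [-513, -455, -397, -339, -281]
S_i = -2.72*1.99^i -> [-2.72, -5.41, -10.77, -21.44, -42.66]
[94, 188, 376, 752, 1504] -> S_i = 94*2^i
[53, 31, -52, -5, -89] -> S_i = Random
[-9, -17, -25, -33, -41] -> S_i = -9 + -8*i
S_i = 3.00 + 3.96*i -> [3.0, 6.96, 10.92, 14.88, 18.84]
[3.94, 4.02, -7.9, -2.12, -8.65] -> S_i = Random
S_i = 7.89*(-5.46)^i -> [7.89, -43.08, 235.21, -1284.27, 7012.09]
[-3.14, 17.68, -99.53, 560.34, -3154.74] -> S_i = -3.14*(-5.63)^i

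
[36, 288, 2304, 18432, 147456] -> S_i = 36*8^i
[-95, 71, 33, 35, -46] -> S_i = Random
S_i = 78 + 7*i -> [78, 85, 92, 99, 106]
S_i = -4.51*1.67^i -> [-4.51, -7.53, -12.58, -21.01, -35.08]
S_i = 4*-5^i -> [4, -20, 100, -500, 2500]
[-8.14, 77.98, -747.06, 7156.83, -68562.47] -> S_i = -8.14*(-9.58)^i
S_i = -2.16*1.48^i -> [-2.16, -3.2, -4.73, -7.0, -10.36]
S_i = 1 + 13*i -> [1, 14, 27, 40, 53]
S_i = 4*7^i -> [4, 28, 196, 1372, 9604]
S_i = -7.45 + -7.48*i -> [-7.45, -14.93, -22.41, -29.89, -37.37]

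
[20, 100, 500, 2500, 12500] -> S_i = 20*5^i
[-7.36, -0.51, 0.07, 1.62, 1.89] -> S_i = Random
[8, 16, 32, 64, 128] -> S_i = 8*2^i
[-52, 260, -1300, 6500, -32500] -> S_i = -52*-5^i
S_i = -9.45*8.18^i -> [-9.45, -77.3, -632.32, -5172.4, -42310.19]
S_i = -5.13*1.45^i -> [-5.13, -7.44, -10.79, -15.64, -22.68]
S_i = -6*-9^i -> [-6, 54, -486, 4374, -39366]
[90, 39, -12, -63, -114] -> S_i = 90 + -51*i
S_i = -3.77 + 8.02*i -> [-3.77, 4.25, 12.27, 20.29, 28.31]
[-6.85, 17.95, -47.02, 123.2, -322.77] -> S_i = -6.85*(-2.62)^i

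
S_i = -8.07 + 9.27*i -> [-8.07, 1.2, 10.47, 19.74, 29.01]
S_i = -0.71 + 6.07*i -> [-0.71, 5.36, 11.43, 17.5, 23.57]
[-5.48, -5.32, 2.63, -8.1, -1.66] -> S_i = Random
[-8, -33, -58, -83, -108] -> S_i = -8 + -25*i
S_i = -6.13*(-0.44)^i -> [-6.13, 2.7, -1.19, 0.52, -0.23]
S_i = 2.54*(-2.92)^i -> [2.54, -7.42, 21.66, -63.24, 184.66]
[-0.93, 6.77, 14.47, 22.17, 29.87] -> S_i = -0.93 + 7.70*i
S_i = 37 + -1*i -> [37, 36, 35, 34, 33]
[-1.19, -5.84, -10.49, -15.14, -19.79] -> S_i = -1.19 + -4.65*i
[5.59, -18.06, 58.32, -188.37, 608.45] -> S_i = 5.59*(-3.23)^i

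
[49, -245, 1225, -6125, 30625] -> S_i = 49*-5^i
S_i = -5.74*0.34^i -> [-5.74, -1.95, -0.66, -0.23, -0.08]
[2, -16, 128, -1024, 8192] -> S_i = 2*-8^i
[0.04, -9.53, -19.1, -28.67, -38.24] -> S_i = 0.04 + -9.57*i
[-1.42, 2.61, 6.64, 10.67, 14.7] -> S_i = -1.42 + 4.03*i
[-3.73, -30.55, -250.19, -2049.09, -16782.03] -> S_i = -3.73*8.19^i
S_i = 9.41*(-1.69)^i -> [9.41, -15.9, 26.88, -45.42, 76.76]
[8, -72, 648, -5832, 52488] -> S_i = 8*-9^i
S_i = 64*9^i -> [64, 576, 5184, 46656, 419904]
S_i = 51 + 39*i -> [51, 90, 129, 168, 207]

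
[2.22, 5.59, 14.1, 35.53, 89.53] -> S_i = 2.22*2.52^i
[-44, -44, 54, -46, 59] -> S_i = Random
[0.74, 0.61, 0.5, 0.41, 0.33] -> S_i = 0.74*0.82^i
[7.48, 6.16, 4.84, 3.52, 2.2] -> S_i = 7.48 + -1.32*i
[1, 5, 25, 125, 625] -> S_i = 1*5^i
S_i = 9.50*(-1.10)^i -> [9.5, -10.45, 11.5, -12.64, 13.91]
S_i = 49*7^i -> [49, 343, 2401, 16807, 117649]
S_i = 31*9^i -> [31, 279, 2511, 22599, 203391]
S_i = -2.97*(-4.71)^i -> [-2.97, 13.99, -65.89, 310.33, -1461.64]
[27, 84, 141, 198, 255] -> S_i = 27 + 57*i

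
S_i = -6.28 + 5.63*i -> [-6.28, -0.65, 4.98, 10.61, 16.24]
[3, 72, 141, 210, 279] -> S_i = 3 + 69*i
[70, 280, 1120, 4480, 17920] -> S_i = 70*4^i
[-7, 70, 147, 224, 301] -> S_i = -7 + 77*i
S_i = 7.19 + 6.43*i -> [7.19, 13.62, 20.05, 26.48, 32.91]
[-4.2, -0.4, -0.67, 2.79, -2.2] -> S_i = Random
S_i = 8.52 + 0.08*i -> [8.52, 8.6, 8.68, 8.76, 8.84]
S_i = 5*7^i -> [5, 35, 245, 1715, 12005]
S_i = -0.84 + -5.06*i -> [-0.84, -5.9, -10.96, -16.02, -21.08]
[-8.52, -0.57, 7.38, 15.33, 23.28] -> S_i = -8.52 + 7.95*i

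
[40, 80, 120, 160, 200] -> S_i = 40 + 40*i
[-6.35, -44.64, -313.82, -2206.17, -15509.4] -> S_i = -6.35*7.03^i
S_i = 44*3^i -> [44, 132, 396, 1188, 3564]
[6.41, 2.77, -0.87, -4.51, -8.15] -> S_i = 6.41 + -3.64*i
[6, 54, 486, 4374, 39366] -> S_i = 6*9^i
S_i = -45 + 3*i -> [-45, -42, -39, -36, -33]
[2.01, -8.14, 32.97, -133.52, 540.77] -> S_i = 2.01*(-4.05)^i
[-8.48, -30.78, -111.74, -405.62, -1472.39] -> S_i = -8.48*3.63^i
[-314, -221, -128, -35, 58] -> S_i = -314 + 93*i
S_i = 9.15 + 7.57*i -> [9.15, 16.72, 24.29, 31.86, 39.43]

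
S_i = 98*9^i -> [98, 882, 7938, 71442, 642978]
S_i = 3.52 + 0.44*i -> [3.52, 3.96, 4.4, 4.84, 5.28]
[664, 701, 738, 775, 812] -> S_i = 664 + 37*i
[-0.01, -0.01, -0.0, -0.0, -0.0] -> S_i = -0.01*0.62^i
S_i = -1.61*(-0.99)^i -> [-1.61, 1.59, -1.58, 1.56, -1.55]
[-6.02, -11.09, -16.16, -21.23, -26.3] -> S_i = -6.02 + -5.07*i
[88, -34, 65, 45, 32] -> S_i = Random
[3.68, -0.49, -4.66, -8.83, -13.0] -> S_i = 3.68 + -4.17*i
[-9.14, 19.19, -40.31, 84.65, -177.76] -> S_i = -9.14*(-2.10)^i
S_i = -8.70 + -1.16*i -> [-8.7, -9.86, -11.02, -12.18, -13.34]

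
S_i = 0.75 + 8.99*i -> [0.75, 9.74, 18.73, 27.72, 36.71]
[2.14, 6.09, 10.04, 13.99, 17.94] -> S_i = 2.14 + 3.95*i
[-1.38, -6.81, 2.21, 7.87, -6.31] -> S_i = Random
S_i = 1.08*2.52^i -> [1.08, 2.72, 6.86, 17.28, 43.55]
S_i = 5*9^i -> [5, 45, 405, 3645, 32805]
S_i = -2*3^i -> [-2, -6, -18, -54, -162]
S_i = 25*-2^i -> [25, -50, 100, -200, 400]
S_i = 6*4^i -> [6, 24, 96, 384, 1536]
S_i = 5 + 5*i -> [5, 10, 15, 20, 25]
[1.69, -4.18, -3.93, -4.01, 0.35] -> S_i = Random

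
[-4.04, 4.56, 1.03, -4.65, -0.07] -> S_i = Random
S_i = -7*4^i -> [-7, -28, -112, -448, -1792]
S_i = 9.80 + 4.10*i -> [9.8, 13.9, 18.0, 22.1, 26.2]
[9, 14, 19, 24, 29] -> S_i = 9 + 5*i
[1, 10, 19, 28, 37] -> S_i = 1 + 9*i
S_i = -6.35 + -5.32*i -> [-6.35, -11.67, -16.99, -22.31, -27.63]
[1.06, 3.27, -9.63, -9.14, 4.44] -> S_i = Random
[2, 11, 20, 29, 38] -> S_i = 2 + 9*i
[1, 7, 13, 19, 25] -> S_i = 1 + 6*i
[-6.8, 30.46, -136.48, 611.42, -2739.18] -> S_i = -6.80*(-4.48)^i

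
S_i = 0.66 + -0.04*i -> [0.66, 0.62, 0.58, 0.54, 0.5]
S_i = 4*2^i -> [4, 8, 16, 32, 64]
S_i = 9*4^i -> [9, 36, 144, 576, 2304]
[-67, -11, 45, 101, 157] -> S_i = -67 + 56*i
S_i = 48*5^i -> [48, 240, 1200, 6000, 30000]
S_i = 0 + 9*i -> [0, 9, 18, 27, 36]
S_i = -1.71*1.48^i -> [-1.71, -2.53, -3.75, -5.54, -8.2]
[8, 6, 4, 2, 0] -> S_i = 8 + -2*i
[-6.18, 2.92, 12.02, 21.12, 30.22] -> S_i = -6.18 + 9.10*i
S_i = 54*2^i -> [54, 108, 216, 432, 864]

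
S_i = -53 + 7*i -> [-53, -46, -39, -32, -25]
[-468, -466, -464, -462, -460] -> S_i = -468 + 2*i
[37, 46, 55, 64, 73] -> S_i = 37 + 9*i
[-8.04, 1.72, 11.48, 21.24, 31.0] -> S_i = -8.04 + 9.76*i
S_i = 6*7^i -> [6, 42, 294, 2058, 14406]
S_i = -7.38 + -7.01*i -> [-7.38, -14.39, -21.4, -28.41, -35.42]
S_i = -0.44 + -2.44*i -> [-0.44, -2.88, -5.32, -7.76, -10.2]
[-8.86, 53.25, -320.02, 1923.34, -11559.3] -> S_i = -8.86*(-6.01)^i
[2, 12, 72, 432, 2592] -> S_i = 2*6^i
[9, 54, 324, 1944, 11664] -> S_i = 9*6^i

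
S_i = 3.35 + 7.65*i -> [3.35, 11.0, 18.65, 26.3, 33.95]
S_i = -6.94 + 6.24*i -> [-6.94, -0.7, 5.54, 11.78, 18.02]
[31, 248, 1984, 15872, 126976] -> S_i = 31*8^i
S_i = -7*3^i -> [-7, -21, -63, -189, -567]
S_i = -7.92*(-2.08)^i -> [-7.92, 16.47, -34.27, 71.27, -148.24]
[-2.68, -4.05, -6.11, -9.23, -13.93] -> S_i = -2.68*1.51^i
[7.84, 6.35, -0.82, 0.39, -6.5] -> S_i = Random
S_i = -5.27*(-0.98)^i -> [-5.27, 5.16, -5.06, 4.96, -4.86]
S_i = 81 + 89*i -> [81, 170, 259, 348, 437]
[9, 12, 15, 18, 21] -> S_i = 9 + 3*i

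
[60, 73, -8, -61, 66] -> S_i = Random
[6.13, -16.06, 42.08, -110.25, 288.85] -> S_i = 6.13*(-2.62)^i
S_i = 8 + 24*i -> [8, 32, 56, 80, 104]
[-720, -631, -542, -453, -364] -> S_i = -720 + 89*i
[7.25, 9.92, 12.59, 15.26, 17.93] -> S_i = 7.25 + 2.67*i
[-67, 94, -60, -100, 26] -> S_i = Random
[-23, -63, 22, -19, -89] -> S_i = Random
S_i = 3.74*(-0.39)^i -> [3.74, -1.46, 0.57, -0.22, 0.09]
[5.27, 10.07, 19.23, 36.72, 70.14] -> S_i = 5.27*1.91^i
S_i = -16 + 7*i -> [-16, -9, -2, 5, 12]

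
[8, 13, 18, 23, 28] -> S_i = 8 + 5*i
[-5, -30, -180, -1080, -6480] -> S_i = -5*6^i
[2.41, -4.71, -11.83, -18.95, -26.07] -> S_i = 2.41 + -7.12*i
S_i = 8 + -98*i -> [8, -90, -188, -286, -384]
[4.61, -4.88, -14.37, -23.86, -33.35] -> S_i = 4.61 + -9.49*i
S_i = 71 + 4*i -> [71, 75, 79, 83, 87]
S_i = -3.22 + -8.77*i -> [-3.22, -11.99, -20.76, -29.53, -38.3]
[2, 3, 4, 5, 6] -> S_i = 2 + 1*i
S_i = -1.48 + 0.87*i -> [-1.48, -0.61, 0.26, 1.13, 2.0]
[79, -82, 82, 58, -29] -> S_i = Random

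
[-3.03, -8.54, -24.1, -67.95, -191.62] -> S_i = -3.03*2.82^i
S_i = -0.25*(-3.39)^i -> [-0.25, 0.85, -2.87, 9.74, -33.02]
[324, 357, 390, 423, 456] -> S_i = 324 + 33*i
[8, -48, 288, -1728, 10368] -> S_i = 8*-6^i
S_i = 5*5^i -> [5, 25, 125, 625, 3125]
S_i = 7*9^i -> [7, 63, 567, 5103, 45927]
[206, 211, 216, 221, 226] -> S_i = 206 + 5*i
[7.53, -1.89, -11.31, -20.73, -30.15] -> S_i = 7.53 + -9.42*i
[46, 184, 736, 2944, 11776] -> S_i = 46*4^i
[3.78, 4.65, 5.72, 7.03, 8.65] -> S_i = 3.78*1.23^i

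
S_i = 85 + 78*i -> [85, 163, 241, 319, 397]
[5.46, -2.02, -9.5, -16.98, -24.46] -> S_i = 5.46 + -7.48*i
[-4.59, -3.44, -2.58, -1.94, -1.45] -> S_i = -4.59*0.75^i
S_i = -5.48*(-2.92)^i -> [-5.48, 16.0, -46.72, 136.44, -398.39]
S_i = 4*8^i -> [4, 32, 256, 2048, 16384]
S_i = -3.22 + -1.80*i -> [-3.22, -5.02, -6.82, -8.62, -10.42]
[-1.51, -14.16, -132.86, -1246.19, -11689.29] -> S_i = -1.51*9.38^i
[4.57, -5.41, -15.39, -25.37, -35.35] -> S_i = 4.57 + -9.98*i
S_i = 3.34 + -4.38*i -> [3.34, -1.04, -5.42, -9.8, -14.18]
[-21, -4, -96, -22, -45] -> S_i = Random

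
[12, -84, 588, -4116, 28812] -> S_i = 12*-7^i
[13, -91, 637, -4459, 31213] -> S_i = 13*-7^i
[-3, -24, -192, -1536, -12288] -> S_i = -3*8^i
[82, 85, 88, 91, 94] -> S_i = 82 + 3*i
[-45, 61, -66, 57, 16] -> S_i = Random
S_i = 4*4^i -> [4, 16, 64, 256, 1024]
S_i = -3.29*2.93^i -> [-3.29, -9.64, -28.24, -82.76, -242.47]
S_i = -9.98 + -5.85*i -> [-9.98, -15.83, -21.68, -27.53, -33.38]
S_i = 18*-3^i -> [18, -54, 162, -486, 1458]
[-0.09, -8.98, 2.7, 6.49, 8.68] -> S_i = Random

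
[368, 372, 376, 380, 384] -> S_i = 368 + 4*i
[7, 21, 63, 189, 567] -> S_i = 7*3^i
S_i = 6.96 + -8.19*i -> [6.96, -1.23, -9.42, -17.61, -25.8]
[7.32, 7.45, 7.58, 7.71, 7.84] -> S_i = 7.32 + 0.13*i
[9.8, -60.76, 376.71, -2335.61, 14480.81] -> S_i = 9.80*(-6.20)^i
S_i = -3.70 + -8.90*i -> [-3.7, -12.6, -21.5, -30.4, -39.3]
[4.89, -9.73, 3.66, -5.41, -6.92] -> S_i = Random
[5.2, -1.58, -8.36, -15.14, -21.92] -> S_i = 5.20 + -6.78*i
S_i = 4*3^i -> [4, 12, 36, 108, 324]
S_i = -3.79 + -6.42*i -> [-3.79, -10.21, -16.63, -23.05, -29.47]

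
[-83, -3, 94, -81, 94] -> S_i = Random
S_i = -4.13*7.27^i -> [-4.13, -30.03, -218.28, -1586.91, -11536.86]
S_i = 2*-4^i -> [2, -8, 32, -128, 512]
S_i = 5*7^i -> [5, 35, 245, 1715, 12005]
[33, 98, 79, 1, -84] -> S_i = Random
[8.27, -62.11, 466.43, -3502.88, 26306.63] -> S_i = 8.27*(-7.51)^i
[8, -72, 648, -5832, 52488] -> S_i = 8*-9^i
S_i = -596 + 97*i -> [-596, -499, -402, -305, -208]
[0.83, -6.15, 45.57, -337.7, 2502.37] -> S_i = 0.83*(-7.41)^i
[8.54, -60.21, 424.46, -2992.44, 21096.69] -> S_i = 8.54*(-7.05)^i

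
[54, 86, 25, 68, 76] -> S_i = Random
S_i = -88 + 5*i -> [-88, -83, -78, -73, -68]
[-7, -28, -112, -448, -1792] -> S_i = -7*4^i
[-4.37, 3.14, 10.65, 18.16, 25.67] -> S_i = -4.37 + 7.51*i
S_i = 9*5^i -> [9, 45, 225, 1125, 5625]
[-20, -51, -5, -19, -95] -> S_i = Random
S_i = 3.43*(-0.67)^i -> [3.43, -2.3, 1.54, -1.03, 0.69]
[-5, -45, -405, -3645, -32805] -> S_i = -5*9^i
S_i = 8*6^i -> [8, 48, 288, 1728, 10368]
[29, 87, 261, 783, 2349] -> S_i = 29*3^i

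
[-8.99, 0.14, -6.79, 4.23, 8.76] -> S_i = Random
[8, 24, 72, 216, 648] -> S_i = 8*3^i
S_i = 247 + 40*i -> [247, 287, 327, 367, 407]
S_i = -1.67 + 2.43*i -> [-1.67, 0.76, 3.19, 5.62, 8.05]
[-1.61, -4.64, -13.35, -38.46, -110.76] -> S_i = -1.61*2.88^i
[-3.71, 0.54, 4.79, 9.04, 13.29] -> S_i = -3.71 + 4.25*i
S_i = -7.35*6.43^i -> [-7.35, -47.26, -303.89, -1953.98, -12564.1]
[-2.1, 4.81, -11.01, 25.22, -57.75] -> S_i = -2.10*(-2.29)^i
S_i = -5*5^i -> [-5, -25, -125, -625, -3125]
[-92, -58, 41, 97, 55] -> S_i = Random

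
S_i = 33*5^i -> [33, 165, 825, 4125, 20625]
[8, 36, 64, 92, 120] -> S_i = 8 + 28*i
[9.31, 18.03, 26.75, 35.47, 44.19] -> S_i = 9.31 + 8.72*i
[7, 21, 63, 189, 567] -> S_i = 7*3^i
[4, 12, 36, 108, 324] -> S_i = 4*3^i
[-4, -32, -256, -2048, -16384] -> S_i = -4*8^i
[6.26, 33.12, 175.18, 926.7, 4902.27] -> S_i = 6.26*5.29^i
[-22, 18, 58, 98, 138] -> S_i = -22 + 40*i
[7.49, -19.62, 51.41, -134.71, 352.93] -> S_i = 7.49*(-2.62)^i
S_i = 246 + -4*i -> [246, 242, 238, 234, 230]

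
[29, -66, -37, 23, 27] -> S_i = Random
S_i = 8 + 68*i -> [8, 76, 144, 212, 280]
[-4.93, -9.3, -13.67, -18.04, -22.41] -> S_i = -4.93 + -4.37*i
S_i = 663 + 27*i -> [663, 690, 717, 744, 771]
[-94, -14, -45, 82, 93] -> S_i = Random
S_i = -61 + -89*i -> [-61, -150, -239, -328, -417]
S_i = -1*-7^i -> [-1, 7, -49, 343, -2401]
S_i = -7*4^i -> [-7, -28, -112, -448, -1792]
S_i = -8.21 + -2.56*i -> [-8.21, -10.77, -13.33, -15.89, -18.45]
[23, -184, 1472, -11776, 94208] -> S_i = 23*-8^i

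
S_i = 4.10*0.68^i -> [4.1, 2.79, 1.9, 1.29, 0.88]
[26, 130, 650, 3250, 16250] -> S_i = 26*5^i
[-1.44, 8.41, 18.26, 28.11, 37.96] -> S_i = -1.44 + 9.85*i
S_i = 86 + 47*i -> [86, 133, 180, 227, 274]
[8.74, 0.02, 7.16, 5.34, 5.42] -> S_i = Random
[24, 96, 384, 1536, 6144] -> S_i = 24*4^i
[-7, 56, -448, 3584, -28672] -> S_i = -7*-8^i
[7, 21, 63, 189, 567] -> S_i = 7*3^i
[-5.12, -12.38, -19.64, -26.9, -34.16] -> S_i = -5.12 + -7.26*i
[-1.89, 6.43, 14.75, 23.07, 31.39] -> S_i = -1.89 + 8.32*i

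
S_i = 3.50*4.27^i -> [3.5, 14.94, 63.82, 272.49, 1163.54]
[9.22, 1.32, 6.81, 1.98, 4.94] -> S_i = Random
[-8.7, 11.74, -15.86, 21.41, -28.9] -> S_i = -8.70*(-1.35)^i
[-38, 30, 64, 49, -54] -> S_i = Random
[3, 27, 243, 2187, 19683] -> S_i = 3*9^i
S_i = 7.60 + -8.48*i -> [7.6, -0.88, -9.36, -17.84, -26.32]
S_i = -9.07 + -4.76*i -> [-9.07, -13.83, -18.59, -23.35, -28.11]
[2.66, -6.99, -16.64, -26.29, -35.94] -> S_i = 2.66 + -9.65*i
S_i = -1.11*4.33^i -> [-1.11, -4.81, -20.81, -90.11, -390.19]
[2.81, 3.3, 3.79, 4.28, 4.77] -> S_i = 2.81 + 0.49*i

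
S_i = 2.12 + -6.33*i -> [2.12, -4.21, -10.54, -16.87, -23.2]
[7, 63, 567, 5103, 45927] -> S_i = 7*9^i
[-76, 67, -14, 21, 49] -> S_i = Random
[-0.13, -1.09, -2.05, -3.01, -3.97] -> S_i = -0.13 + -0.96*i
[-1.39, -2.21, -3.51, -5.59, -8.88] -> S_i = -1.39*1.59^i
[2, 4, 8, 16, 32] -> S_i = 2*2^i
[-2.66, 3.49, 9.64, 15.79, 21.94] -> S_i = -2.66 + 6.15*i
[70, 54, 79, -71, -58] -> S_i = Random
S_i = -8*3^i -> [-8, -24, -72, -216, -648]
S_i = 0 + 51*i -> [0, 51, 102, 153, 204]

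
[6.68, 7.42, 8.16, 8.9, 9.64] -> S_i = 6.68 + 0.74*i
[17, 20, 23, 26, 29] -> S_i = 17 + 3*i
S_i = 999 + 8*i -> [999, 1007, 1015, 1023, 1031]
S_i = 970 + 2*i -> [970, 972, 974, 976, 978]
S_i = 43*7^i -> [43, 301, 2107, 14749, 103243]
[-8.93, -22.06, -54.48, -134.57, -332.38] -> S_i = -8.93*2.47^i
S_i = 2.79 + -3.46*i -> [2.79, -0.67, -4.13, -7.59, -11.05]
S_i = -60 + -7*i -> [-60, -67, -74, -81, -88]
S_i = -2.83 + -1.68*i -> [-2.83, -4.51, -6.19, -7.87, -9.55]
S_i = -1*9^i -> [-1, -9, -81, -729, -6561]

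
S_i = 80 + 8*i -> [80, 88, 96, 104, 112]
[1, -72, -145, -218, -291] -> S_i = 1 + -73*i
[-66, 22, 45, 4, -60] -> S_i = Random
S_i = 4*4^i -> [4, 16, 64, 256, 1024]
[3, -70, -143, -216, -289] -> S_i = 3 + -73*i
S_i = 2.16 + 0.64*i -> [2.16, 2.8, 3.44, 4.08, 4.72]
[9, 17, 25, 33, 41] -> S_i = 9 + 8*i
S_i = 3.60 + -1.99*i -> [3.6, 1.61, -0.38, -2.37, -4.36]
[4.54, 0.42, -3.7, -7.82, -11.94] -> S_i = 4.54 + -4.12*i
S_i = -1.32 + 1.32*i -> [-1.32, 0.0, 1.32, 2.64, 3.96]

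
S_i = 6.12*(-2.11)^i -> [6.12, -12.91, 27.25, -57.49, 121.31]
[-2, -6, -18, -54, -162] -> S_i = -2*3^i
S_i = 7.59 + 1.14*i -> [7.59, 8.73, 9.87, 11.01, 12.15]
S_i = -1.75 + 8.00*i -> [-1.75, 6.25, 14.25, 22.25, 30.25]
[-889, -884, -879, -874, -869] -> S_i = -889 + 5*i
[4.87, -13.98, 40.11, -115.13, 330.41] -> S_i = 4.87*(-2.87)^i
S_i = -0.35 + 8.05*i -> [-0.35, 7.7, 15.75, 23.8, 31.85]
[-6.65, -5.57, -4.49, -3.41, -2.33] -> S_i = -6.65 + 1.08*i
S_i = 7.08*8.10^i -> [7.08, 57.35, 464.52, 3762.6, 30477.08]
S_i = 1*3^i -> [1, 3, 9, 27, 81]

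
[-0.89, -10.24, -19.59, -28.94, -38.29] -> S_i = -0.89 + -9.35*i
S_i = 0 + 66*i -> [0, 66, 132, 198, 264]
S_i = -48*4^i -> [-48, -192, -768, -3072, -12288]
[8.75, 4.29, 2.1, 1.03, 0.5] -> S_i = 8.75*0.49^i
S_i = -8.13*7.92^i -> [-8.13, -64.39, -509.97, -4038.93, -31988.31]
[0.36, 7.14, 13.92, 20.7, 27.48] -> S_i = 0.36 + 6.78*i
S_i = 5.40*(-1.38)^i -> [5.4, -7.45, 10.28, -14.19, 19.58]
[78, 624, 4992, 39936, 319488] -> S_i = 78*8^i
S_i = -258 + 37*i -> [-258, -221, -184, -147, -110]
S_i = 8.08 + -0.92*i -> [8.08, 7.16, 6.24, 5.32, 4.4]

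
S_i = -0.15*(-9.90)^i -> [-0.15, 1.48, -14.7, 145.54, -1440.89]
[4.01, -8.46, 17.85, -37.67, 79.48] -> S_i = 4.01*(-2.11)^i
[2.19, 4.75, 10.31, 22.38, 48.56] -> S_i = 2.19*2.17^i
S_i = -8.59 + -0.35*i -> [-8.59, -8.94, -9.29, -9.64, -9.99]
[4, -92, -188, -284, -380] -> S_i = 4 + -96*i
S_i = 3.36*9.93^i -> [3.36, 33.36, 331.31, 3289.93, 32669.03]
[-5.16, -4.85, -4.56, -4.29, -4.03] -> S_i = -5.16*0.94^i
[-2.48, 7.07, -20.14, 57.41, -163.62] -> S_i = -2.48*(-2.85)^i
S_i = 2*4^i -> [2, 8, 32, 128, 512]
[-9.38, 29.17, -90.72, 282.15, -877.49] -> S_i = -9.38*(-3.11)^i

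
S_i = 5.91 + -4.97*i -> [5.91, 0.94, -4.03, -9.0, -13.97]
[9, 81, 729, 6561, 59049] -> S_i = 9*9^i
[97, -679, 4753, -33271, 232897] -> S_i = 97*-7^i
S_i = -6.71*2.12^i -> [-6.71, -14.23, -30.16, -63.93, -135.54]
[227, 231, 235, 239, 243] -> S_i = 227 + 4*i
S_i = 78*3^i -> [78, 234, 702, 2106, 6318]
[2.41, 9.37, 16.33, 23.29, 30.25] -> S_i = 2.41 + 6.96*i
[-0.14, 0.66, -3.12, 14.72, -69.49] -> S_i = -0.14*(-4.72)^i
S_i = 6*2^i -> [6, 12, 24, 48, 96]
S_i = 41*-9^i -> [41, -369, 3321, -29889, 269001]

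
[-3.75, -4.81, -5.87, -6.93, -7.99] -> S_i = -3.75 + -1.06*i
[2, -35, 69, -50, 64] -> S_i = Random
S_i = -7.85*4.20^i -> [-7.85, -32.97, -138.47, -581.59, -2442.68]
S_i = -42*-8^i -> [-42, 336, -2688, 21504, -172032]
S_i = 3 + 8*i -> [3, 11, 19, 27, 35]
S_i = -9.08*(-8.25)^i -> [-9.08, 74.91, -618.01, 5098.56, -42063.14]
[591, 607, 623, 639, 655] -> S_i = 591 + 16*i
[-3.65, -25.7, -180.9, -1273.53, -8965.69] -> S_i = -3.65*7.04^i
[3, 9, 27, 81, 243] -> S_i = 3*3^i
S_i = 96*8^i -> [96, 768, 6144, 49152, 393216]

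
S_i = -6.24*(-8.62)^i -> [-6.24, 53.79, -463.66, 3996.74, -34451.94]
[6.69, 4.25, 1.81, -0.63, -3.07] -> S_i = 6.69 + -2.44*i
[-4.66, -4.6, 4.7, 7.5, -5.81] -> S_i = Random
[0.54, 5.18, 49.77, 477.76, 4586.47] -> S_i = 0.54*9.60^i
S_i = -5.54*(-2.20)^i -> [-5.54, 12.19, -26.81, 58.99, -129.78]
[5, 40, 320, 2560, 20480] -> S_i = 5*8^i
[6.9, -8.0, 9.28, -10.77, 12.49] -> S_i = 6.90*(-1.16)^i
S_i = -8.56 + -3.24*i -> [-8.56, -11.8, -15.04, -18.28, -21.52]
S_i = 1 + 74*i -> [1, 75, 149, 223, 297]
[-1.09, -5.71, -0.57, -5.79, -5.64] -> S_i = Random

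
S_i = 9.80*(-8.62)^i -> [9.8, -84.48, 728.18, -6276.94, 54107.21]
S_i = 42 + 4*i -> [42, 46, 50, 54, 58]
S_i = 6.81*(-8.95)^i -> [6.81, -60.95, 545.5, -4882.21, 43695.76]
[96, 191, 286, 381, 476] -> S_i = 96 + 95*i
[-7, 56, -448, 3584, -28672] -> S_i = -7*-8^i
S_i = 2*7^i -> [2, 14, 98, 686, 4802]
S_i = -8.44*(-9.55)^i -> [-8.44, 80.6, -769.75, 7351.1, -70203.04]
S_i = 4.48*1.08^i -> [4.48, 4.84, 5.23, 5.64, 6.09]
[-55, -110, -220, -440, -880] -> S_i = -55*2^i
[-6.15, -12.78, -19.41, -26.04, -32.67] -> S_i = -6.15 + -6.63*i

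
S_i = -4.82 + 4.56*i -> [-4.82, -0.26, 4.3, 8.86, 13.42]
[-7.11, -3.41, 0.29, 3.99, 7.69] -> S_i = -7.11 + 3.70*i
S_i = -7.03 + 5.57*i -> [-7.03, -1.46, 4.11, 9.68, 15.25]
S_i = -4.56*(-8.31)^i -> [-4.56, 37.89, -314.9, 2616.78, -21745.48]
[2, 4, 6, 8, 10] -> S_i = 2 + 2*i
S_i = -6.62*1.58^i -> [-6.62, -10.46, -16.53, -26.11, -41.26]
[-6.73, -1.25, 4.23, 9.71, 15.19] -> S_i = -6.73 + 5.48*i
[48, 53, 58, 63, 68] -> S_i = 48 + 5*i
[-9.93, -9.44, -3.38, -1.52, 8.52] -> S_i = Random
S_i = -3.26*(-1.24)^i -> [-3.26, 4.04, -5.01, 6.22, -7.71]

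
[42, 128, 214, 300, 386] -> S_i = 42 + 86*i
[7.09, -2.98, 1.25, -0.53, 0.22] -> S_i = 7.09*(-0.42)^i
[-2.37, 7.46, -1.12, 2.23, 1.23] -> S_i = Random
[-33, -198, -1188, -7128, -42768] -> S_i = -33*6^i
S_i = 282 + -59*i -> [282, 223, 164, 105, 46]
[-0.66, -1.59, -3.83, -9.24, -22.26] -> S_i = -0.66*2.41^i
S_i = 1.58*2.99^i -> [1.58, 4.72, 14.13, 42.23, 126.28]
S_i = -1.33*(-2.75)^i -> [-1.33, 3.66, -10.06, 27.66, -76.06]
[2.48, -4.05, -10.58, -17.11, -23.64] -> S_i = 2.48 + -6.53*i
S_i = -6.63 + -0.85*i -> [-6.63, -7.48, -8.33, -9.18, -10.03]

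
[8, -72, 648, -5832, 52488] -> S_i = 8*-9^i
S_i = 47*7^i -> [47, 329, 2303, 16121, 112847]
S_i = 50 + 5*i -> [50, 55, 60, 65, 70]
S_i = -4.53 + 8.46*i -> [-4.53, 3.93, 12.39, 20.85, 29.31]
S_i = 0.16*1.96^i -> [0.16, 0.31, 0.61, 1.2, 2.36]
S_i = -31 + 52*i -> [-31, 21, 73, 125, 177]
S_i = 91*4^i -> [91, 364, 1456, 5824, 23296]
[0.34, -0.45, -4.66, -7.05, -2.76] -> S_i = Random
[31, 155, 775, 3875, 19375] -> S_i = 31*5^i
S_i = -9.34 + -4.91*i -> [-9.34, -14.25, -19.16, -24.07, -28.98]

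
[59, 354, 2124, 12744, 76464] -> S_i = 59*6^i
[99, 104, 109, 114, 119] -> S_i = 99 + 5*i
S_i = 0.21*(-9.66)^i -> [0.21, -2.03, 19.6, -189.3, 1828.64]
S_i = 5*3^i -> [5, 15, 45, 135, 405]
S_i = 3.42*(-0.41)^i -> [3.42, -1.4, 0.57, -0.24, 0.1]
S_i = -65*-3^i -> [-65, 195, -585, 1755, -5265]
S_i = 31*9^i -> [31, 279, 2511, 22599, 203391]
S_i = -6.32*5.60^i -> [-6.32, -35.39, -198.2, -1109.89, -6215.4]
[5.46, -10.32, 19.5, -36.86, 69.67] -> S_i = 5.46*(-1.89)^i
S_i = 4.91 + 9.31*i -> [4.91, 14.22, 23.53, 32.84, 42.15]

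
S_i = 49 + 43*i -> [49, 92, 135, 178, 221]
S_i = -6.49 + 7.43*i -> [-6.49, 0.94, 8.37, 15.8, 23.23]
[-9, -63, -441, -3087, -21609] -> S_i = -9*7^i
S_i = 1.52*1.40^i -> [1.52, 2.13, 2.98, 4.17, 5.84]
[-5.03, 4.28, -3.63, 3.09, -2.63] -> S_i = -5.03*(-0.85)^i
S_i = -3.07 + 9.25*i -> [-3.07, 6.18, 15.43, 24.68, 33.93]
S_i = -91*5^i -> [-91, -455, -2275, -11375, -56875]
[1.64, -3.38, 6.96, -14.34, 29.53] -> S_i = 1.64*(-2.06)^i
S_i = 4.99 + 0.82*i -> [4.99, 5.81, 6.63, 7.45, 8.27]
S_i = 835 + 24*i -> [835, 859, 883, 907, 931]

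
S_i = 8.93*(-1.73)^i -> [8.93, -15.45, 26.73, -46.24, 79.99]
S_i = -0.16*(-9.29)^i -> [-0.16, 1.49, -13.81, 128.28, -1191.74]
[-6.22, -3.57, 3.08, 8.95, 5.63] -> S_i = Random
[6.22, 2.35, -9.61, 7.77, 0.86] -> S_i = Random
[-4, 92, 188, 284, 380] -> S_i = -4 + 96*i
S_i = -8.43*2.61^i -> [-8.43, -22.0, -57.43, -149.88, -391.19]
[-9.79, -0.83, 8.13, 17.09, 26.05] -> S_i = -9.79 + 8.96*i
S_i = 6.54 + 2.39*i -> [6.54, 8.93, 11.32, 13.71, 16.1]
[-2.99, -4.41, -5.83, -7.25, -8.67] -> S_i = -2.99 + -1.42*i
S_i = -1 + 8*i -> [-1, 7, 15, 23, 31]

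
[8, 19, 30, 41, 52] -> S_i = 8 + 11*i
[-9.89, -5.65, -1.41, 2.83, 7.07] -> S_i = -9.89 + 4.24*i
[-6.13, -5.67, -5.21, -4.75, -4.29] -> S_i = -6.13 + 0.46*i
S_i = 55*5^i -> [55, 275, 1375, 6875, 34375]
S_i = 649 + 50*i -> [649, 699, 749, 799, 849]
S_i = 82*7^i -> [82, 574, 4018, 28126, 196882]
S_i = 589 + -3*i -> [589, 586, 583, 580, 577]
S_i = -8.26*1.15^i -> [-8.26, -9.5, -10.92, -12.56, -14.45]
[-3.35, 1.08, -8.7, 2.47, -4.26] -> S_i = Random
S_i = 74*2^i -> [74, 148, 296, 592, 1184]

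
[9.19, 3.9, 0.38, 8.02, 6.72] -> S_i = Random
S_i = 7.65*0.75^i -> [7.65, 5.74, 4.3, 3.23, 2.42]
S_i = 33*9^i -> [33, 297, 2673, 24057, 216513]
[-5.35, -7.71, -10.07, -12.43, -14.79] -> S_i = -5.35 + -2.36*i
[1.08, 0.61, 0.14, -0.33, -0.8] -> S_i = 1.08 + -0.47*i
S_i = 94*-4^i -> [94, -376, 1504, -6016, 24064]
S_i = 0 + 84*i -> [0, 84, 168, 252, 336]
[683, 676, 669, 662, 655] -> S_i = 683 + -7*i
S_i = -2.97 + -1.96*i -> [-2.97, -4.93, -6.89, -8.85, -10.81]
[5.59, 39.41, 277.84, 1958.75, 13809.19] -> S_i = 5.59*7.05^i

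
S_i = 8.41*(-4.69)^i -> [8.41, -39.44, 184.99, -867.59, 4069.0]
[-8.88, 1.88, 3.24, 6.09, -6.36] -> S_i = Random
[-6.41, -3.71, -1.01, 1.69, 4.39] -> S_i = -6.41 + 2.70*i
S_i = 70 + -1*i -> [70, 69, 68, 67, 66]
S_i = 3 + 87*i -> [3, 90, 177, 264, 351]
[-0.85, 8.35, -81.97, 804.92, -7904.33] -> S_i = -0.85*(-9.82)^i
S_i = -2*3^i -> [-2, -6, -18, -54, -162]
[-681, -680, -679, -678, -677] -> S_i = -681 + 1*i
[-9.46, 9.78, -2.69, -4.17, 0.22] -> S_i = Random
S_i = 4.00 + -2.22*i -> [4.0, 1.78, -0.44, -2.66, -4.88]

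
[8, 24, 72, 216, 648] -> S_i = 8*3^i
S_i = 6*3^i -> [6, 18, 54, 162, 486]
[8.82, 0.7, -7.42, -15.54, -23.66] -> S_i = 8.82 + -8.12*i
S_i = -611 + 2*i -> [-611, -609, -607, -605, -603]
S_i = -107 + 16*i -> [-107, -91, -75, -59, -43]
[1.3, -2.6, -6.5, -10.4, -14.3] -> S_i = 1.30 + -3.90*i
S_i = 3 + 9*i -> [3, 12, 21, 30, 39]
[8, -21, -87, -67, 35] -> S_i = Random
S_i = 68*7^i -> [68, 476, 3332, 23324, 163268]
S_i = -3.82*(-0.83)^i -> [-3.82, 3.17, -2.63, 2.18, -1.81]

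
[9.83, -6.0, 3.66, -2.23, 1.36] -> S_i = 9.83*(-0.61)^i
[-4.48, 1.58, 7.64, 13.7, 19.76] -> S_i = -4.48 + 6.06*i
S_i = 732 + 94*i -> [732, 826, 920, 1014, 1108]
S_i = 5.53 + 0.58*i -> [5.53, 6.11, 6.69, 7.27, 7.85]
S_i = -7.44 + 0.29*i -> [-7.44, -7.15, -6.86, -6.57, -6.28]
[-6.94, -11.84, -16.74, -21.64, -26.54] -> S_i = -6.94 + -4.90*i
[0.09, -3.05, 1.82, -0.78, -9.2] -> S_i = Random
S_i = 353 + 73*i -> [353, 426, 499, 572, 645]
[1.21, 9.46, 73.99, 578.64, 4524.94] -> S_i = 1.21*7.82^i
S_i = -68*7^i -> [-68, -476, -3332, -23324, -163268]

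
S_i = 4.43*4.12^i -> [4.43, 18.25, 75.2, 309.81, 1276.42]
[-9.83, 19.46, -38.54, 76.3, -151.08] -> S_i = -9.83*(-1.98)^i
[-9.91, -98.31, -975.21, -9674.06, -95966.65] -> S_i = -9.91*9.92^i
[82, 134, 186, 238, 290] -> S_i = 82 + 52*i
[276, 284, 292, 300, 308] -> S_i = 276 + 8*i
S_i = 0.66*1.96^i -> [0.66, 1.29, 2.54, 4.97, 9.74]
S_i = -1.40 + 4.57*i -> [-1.4, 3.17, 7.74, 12.31, 16.88]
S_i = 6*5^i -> [6, 30, 150, 750, 3750]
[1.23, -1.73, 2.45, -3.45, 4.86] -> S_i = 1.23*(-1.41)^i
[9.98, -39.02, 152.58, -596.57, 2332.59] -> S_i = 9.98*(-3.91)^i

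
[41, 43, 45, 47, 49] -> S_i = 41 + 2*i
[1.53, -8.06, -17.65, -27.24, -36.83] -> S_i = 1.53 + -9.59*i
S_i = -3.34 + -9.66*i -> [-3.34, -13.0, -22.66, -32.32, -41.98]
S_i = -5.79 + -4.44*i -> [-5.79, -10.23, -14.67, -19.11, -23.55]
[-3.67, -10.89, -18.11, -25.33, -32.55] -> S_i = -3.67 + -7.22*i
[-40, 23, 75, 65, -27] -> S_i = Random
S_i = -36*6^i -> [-36, -216, -1296, -7776, -46656]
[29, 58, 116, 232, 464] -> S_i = 29*2^i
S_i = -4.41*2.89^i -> [-4.41, -12.74, -36.83, -106.45, -307.63]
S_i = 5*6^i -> [5, 30, 180, 1080, 6480]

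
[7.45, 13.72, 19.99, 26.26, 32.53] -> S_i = 7.45 + 6.27*i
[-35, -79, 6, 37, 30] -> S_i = Random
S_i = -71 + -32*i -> [-71, -103, -135, -167, -199]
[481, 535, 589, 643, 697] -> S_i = 481 + 54*i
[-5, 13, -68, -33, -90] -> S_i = Random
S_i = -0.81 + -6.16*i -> [-0.81, -6.97, -13.13, -19.29, -25.45]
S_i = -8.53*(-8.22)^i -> [-8.53, 70.12, -576.36, 4737.67, -38943.62]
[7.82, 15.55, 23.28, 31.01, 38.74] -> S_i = 7.82 + 7.73*i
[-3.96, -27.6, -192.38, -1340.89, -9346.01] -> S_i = -3.96*6.97^i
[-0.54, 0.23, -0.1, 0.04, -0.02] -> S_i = -0.54*(-0.43)^i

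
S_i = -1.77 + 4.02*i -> [-1.77, 2.25, 6.27, 10.29, 14.31]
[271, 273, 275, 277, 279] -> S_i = 271 + 2*i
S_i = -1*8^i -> [-1, -8, -64, -512, -4096]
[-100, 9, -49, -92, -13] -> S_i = Random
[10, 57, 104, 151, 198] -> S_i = 10 + 47*i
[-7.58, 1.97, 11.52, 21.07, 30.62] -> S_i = -7.58 + 9.55*i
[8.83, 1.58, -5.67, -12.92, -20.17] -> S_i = 8.83 + -7.25*i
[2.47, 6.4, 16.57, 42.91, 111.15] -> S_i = 2.47*2.59^i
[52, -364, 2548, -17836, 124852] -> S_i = 52*-7^i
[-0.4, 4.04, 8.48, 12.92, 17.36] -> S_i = -0.40 + 4.44*i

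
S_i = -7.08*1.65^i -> [-7.08, -11.68, -19.28, -31.8, -52.48]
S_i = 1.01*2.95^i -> [1.01, 2.98, 8.79, 25.93, 76.49]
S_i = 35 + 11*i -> [35, 46, 57, 68, 79]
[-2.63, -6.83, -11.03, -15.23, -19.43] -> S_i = -2.63 + -4.20*i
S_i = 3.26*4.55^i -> [3.26, 14.83, 67.49, 307.08, 1397.21]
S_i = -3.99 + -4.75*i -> [-3.99, -8.74, -13.49, -18.24, -22.99]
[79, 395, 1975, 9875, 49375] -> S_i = 79*5^i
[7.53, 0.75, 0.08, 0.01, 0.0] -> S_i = 7.53*0.10^i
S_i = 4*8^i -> [4, 32, 256, 2048, 16384]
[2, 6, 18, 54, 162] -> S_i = 2*3^i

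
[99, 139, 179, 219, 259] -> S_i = 99 + 40*i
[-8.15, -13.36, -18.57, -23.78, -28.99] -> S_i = -8.15 + -5.21*i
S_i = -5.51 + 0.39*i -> [-5.51, -5.12, -4.73, -4.34, -3.95]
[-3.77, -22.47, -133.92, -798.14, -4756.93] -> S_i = -3.77*5.96^i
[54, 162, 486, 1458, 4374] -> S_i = 54*3^i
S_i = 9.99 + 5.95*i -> [9.99, 15.94, 21.89, 27.84, 33.79]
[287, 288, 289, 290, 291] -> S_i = 287 + 1*i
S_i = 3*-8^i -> [3, -24, 192, -1536, 12288]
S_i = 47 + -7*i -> [47, 40, 33, 26, 19]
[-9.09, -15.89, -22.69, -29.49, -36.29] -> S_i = -9.09 + -6.80*i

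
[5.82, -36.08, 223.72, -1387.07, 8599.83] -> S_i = 5.82*(-6.20)^i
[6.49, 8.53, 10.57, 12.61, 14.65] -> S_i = 6.49 + 2.04*i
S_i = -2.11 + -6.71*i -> [-2.11, -8.82, -15.53, -22.24, -28.95]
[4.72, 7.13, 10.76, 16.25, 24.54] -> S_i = 4.72*1.51^i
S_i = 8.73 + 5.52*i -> [8.73, 14.25, 19.77, 25.29, 30.81]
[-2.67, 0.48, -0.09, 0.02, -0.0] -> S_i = -2.67*(-0.18)^i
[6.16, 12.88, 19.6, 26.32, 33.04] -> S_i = 6.16 + 6.72*i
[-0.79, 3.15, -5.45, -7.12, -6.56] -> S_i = Random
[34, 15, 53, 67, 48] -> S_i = Random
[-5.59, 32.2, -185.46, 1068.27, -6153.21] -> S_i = -5.59*(-5.76)^i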